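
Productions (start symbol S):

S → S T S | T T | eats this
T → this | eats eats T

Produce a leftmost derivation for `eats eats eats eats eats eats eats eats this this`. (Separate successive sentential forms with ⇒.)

S ⇒ T T ⇒ eats eats T T ⇒ eats eats eats eats T T ⇒ eats eats eats eats eats eats T T ⇒ eats eats eats eats eats eats eats eats T T ⇒ eats eats eats eats eats eats eats eats this T ⇒ eats eats eats eats eats eats eats eats this this

S ⇒ T T   [S → T T]
T T ⇒ eats eats T T   [T → eats eats T]
eats eats T T ⇒ eats eats eats eats T T   [T → eats eats T]
eats eats eats eats T T ⇒ eats eats eats eats eats eats T T   [T → eats eats T]
eats eats eats eats eats eats T T ⇒ eats eats eats eats eats eats eats eats T T   [T → eats eats T]
eats eats eats eats eats eats eats eats T T ⇒ eats eats eats eats eats eats eats eats this T   [T → this]
eats eats eats eats eats eats eats eats this T ⇒ eats eats eats eats eats eats eats eats this this   [T → this]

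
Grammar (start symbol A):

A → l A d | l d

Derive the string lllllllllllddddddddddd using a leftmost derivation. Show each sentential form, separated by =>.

A => lAd   [A → l A d]
lAd => llAdd   [A → l A d]
llAdd => lllAddd   [A → l A d]
lllAddd => llllAdddd   [A → l A d]
llllAdddd => lllllAddddd   [A → l A d]
lllllAddddd => llllllAdddddd   [A → l A d]
llllllAdddddd => lllllllAddddddd   [A → l A d]
lllllllAddddddd => llllllllAdddddddd   [A → l A d]
llllllllAdddddddd => lllllllllAddddddddd   [A → l A d]
lllllllllAddddddddd => llllllllllAdddddddddd   [A → l A d]
llllllllllAdddddddddd => lllllllllllddddddddddd   [A → l d]

A=>lAd=>llAdd=>lllAddd=>llllAdddd=>lllllAddddd=>llllllAdddddd=>lllllllAddddddd=>llllllllAdddddddd=>lllllllllAddddddddd=>llllllllllAdddddddddd=>lllllllllllddddddddddd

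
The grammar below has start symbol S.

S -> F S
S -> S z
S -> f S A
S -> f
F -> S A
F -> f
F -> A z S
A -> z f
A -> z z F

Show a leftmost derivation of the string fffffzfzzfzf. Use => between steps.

S => fSA => ffSAA => ffSzAA => fffSAzAA => fffFSAzAA => ffffSAzAA => fffffAzAA => fffffzfzAA => fffffzfzzfA => fffffzfzzfzf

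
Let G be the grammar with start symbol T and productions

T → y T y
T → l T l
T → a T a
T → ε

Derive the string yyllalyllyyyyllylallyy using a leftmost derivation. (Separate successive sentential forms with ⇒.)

T ⇒ yTy ⇒ yyTyy ⇒ yylTlyy ⇒ yyllTllyy ⇒ yyllaTallyy ⇒ yyllalTlallyy ⇒ yyllalyTylallyy ⇒ yyllalylTlylallyy ⇒ yyllalyllTllylallyy ⇒ yyllalyllyTyllylallyy ⇒ yyllalyllyyTyyllylallyy ⇒ yyllalyllyyyyllylallyy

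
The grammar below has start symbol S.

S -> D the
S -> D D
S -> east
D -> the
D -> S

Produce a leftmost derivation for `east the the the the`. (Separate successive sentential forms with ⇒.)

S ⇒ D the ⇒ S the ⇒ D the the ⇒ S the the ⇒ D the the the ⇒ S the the the ⇒ D the the the the ⇒ S the the the the ⇒ east the the the the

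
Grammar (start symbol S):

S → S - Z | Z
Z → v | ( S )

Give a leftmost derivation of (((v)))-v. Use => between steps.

S => S-Z => Z-Z => (S)-Z => (Z)-Z => ((S))-Z => ((Z))-Z => (((S)))-Z => (((Z)))-Z => (((v)))-Z => (((v)))-v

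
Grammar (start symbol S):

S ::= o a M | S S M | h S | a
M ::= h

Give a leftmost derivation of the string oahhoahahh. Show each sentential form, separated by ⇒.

S⇒SSM⇒oaMSM⇒oahSM⇒oahhSM⇒oahhSSMM⇒oahhoaMSMM⇒oahhoahSMM⇒oahhoahaMM⇒oahhoahahM⇒oahhoahahh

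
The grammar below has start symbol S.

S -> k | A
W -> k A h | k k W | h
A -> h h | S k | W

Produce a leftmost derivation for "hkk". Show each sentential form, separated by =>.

S => A   [S -> A]
A => Sk   [A -> S k]
Sk => Ak   [S -> A]
Ak => Skk   [A -> S k]
Skk => Akk   [S -> A]
Akk => Wkk   [A -> W]
Wkk => hkk   [W -> h]

S => A => Sk => Ak => Skk => Akk => Wkk => hkk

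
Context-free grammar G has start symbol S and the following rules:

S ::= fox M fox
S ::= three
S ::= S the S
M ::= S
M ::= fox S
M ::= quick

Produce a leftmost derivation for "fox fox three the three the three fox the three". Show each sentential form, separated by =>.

S => S the S   [S ::= S the S]
S the S => fox M fox the S   [S ::= fox M fox]
fox M fox the S => fox fox S fox the S   [M ::= fox S]
fox fox S fox the S => fox fox S the S fox the S   [S ::= S the S]
fox fox S the S fox the S => fox fox S the S the S fox the S   [S ::= S the S]
fox fox S the S the S fox the S => fox fox three the S the S fox the S   [S ::= three]
fox fox three the S the S fox the S => fox fox three the three the S fox the S   [S ::= three]
fox fox three the three the S fox the S => fox fox three the three the three fox the S   [S ::= three]
fox fox three the three the three fox the S => fox fox three the three the three fox the three   [S ::= three]

S => S the S => fox M fox the S => fox fox S fox the S => fox fox S the S fox the S => fox fox S the S the S fox the S => fox fox three the S the S fox the S => fox fox three the three the S fox the S => fox fox three the three the three fox the S => fox fox three the three the three fox the three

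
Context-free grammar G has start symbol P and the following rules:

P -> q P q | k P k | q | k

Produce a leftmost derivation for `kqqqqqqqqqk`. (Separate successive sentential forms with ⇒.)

P ⇒ kPk ⇒ kqPqk ⇒ kqqPqqk ⇒ kqqqPqqqk ⇒ kqqqqPqqqqk ⇒ kqqqqqqqqqk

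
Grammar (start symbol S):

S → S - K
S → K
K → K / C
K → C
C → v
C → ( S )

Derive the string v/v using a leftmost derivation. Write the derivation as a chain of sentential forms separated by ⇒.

S ⇒ K ⇒ K/C ⇒ C/C ⇒ v/C ⇒ v/v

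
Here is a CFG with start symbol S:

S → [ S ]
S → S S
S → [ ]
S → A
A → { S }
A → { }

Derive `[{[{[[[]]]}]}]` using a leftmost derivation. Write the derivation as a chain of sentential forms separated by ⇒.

S ⇒ [S] ⇒ [A] ⇒ [{S}] ⇒ [{[S]}] ⇒ [{[A]}] ⇒ [{[{S}]}] ⇒ [{[{[S]}]}] ⇒ [{[{[[S]]}]}] ⇒ [{[{[[[]]]}]}]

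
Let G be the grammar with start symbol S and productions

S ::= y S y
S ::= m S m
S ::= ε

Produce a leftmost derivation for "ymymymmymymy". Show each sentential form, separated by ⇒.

S ⇒ ySy ⇒ ymSmy ⇒ ymySymy ⇒ ymymSmymy ⇒ ymymySymymy ⇒ ymymymSmymymy ⇒ ymymymmymymy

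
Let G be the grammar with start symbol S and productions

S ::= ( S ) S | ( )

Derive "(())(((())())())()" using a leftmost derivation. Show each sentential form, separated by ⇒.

S⇒(S)S⇒(())S⇒(())(S)S⇒(())((S)S)S⇒(())(((S)S)S)S⇒(())(((())S)S)S⇒(())(((())())S)S⇒(())(((())())())S⇒(())(((())())())()

S ⇒ (S)S   [S ::= ( S ) S]
(S)S ⇒ (())S   [S ::= ( )]
(())S ⇒ (())(S)S   [S ::= ( S ) S]
(())(S)S ⇒ (())((S)S)S   [S ::= ( S ) S]
(())((S)S)S ⇒ (())(((S)S)S)S   [S ::= ( S ) S]
(())(((S)S)S)S ⇒ (())(((())S)S)S   [S ::= ( )]
(())(((())S)S)S ⇒ (())(((())())S)S   [S ::= ( )]
(())(((())())S)S ⇒ (())(((())())())S   [S ::= ( )]
(())(((())())())S ⇒ (())(((())())())()   [S ::= ( )]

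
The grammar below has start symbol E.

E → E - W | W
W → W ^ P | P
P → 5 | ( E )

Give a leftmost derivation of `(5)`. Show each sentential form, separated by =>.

E => W   [E → W]
W => P   [W → P]
P => (E)   [P → ( E )]
(E) => (W)   [E → W]
(W) => (P)   [W → P]
(P) => (5)   [P → 5]

E=>W=>P=>(E)=>(W)=>(P)=>(5)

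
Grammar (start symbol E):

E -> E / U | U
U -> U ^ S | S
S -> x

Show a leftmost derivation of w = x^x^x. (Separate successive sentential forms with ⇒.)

E ⇒ U   [E -> U]
U ⇒ U^S   [U -> U ^ S]
U^S ⇒ U^S^S   [U -> U ^ S]
U^S^S ⇒ S^S^S   [U -> S]
S^S^S ⇒ x^S^S   [S -> x]
x^S^S ⇒ x^x^S   [S -> x]
x^x^S ⇒ x^x^x   [S -> x]

E ⇒ U ⇒ U^S ⇒ U^S^S ⇒ S^S^S ⇒ x^S^S ⇒ x^x^S ⇒ x^x^x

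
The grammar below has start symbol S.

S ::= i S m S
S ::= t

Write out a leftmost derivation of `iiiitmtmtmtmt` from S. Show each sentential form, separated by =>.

S => iSmS => iiSmSmS => iiiSmSmSmS => iiiiSmSmSmSmS => iiiitmSmSmSmS => iiiitmtmSmSmS => iiiitmtmtmSmS => iiiitmtmtmtmS => iiiitmtmtmtmt

S => iSmS   [S ::= i S m S]
iSmS => iiSmSmS   [S ::= i S m S]
iiSmSmS => iiiSmSmSmS   [S ::= i S m S]
iiiSmSmSmS => iiiiSmSmSmSmS   [S ::= i S m S]
iiiiSmSmSmSmS => iiiitmSmSmSmS   [S ::= t]
iiiitmSmSmSmS => iiiitmtmSmSmS   [S ::= t]
iiiitmtmSmSmS => iiiitmtmtmSmS   [S ::= t]
iiiitmtmtmSmS => iiiitmtmtmtmS   [S ::= t]
iiiitmtmtmtmS => iiiitmtmtmtmt   [S ::= t]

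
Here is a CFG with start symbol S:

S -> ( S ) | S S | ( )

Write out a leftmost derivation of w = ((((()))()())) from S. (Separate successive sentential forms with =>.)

S=>(S)=>((S))=>((SS))=>(((S)S))=>((((S))S))=>((((()))S))=>((((()))SS))=>((((()))()S))=>((((()))()()))

S => (S)   [S -> ( S )]
(S) => ((S))   [S -> ( S )]
((S)) => ((SS))   [S -> S S]
((SS)) => (((S)S))   [S -> ( S )]
(((S)S)) => ((((S))S))   [S -> ( S )]
((((S))S)) => ((((()))S))   [S -> ( )]
((((()))S)) => ((((()))SS))   [S -> S S]
((((()))SS)) => ((((()))()S))   [S -> ( )]
((((()))()S)) => ((((()))()()))   [S -> ( )]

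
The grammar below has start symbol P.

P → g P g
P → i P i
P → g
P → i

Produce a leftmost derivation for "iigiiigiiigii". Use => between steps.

P => iPi   [P → i P i]
iPi => iiPii   [P → i P i]
iiPii => iigPgii   [P → g P g]
iigPgii => iigiPigii   [P → i P i]
iigiPigii => iigiiPiigii   [P → i P i]
iigiiPiigii => iigiiiPiiigii   [P → i P i]
iigiiiPiiigii => iigiiigiiigii   [P → g]

P => iPi => iiPii => iigPgii => iigiPigii => iigiiPiigii => iigiiiPiiigii => iigiiigiiigii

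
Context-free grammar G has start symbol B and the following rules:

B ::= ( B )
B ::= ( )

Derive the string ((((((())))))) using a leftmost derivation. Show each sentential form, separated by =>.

B => (B) => ((B)) => (((B))) => ((((B)))) => (((((B))))) => ((((((B)))))) => ((((((()))))))

B => (B)   [B ::= ( B )]
(B) => ((B))   [B ::= ( B )]
((B)) => (((B)))   [B ::= ( B )]
(((B))) => ((((B))))   [B ::= ( B )]
((((B)))) => (((((B)))))   [B ::= ( B )]
(((((B))))) => ((((((B))))))   [B ::= ( B )]
((((((B)))))) => ((((((()))))))   [B ::= ( )]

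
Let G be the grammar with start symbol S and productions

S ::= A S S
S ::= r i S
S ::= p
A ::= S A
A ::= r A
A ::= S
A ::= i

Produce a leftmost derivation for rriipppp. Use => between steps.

S => ASS => rASS => rSSS => rriSSS => rriASSSS => rriiSSSS => rriipSSS => rriippSS => rriipppS => rriipppp

S => ASS   [S ::= A S S]
ASS => rASS   [A ::= r A]
rASS => rSSS   [A ::= S]
rSSS => rriSSS   [S ::= r i S]
rriSSS => rriASSSS   [S ::= A S S]
rriASSSS => rriiSSSS   [A ::= i]
rriiSSSS => rriipSSS   [S ::= p]
rriipSSS => rriippSS   [S ::= p]
rriippSS => rriipppS   [S ::= p]
rriipppS => rriipppp   [S ::= p]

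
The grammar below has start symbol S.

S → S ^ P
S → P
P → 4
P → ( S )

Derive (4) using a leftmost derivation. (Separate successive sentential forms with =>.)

S => P   [S → P]
P => (S)   [P → ( S )]
(S) => (P)   [S → P]
(P) => (4)   [P → 4]

S => P => (S) => (P) => (4)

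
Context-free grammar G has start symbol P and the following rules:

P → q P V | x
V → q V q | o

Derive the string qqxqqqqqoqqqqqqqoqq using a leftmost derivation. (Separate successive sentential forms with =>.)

P => qPV => qqPVV => qqxVV => qqxqVqV => qqxqqVqqV => qqxqqqVqqqV => qqxqqqqVqqqqV => qqxqqqqqVqqqqqV => qqxqqqqqoqqqqqV => qqxqqqqqoqqqqqqVq => qqxqqqqqoqqqqqqqVqq => qqxqqqqqoqqqqqqqoqq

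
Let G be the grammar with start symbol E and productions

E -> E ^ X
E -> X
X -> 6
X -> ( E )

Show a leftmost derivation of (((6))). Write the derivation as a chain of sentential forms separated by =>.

E => X => (E) => (X) => ((E)) => ((X)) => (((E))) => (((X))) => (((6)))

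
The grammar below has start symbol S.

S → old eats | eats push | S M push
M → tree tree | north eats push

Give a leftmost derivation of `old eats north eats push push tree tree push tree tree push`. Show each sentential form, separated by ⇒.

S ⇒ S M push   [S → S M push]
S M push ⇒ S M push M push   [S → S M push]
S M push M push ⇒ S M push M push M push   [S → S M push]
S M push M push M push ⇒ old eats M push M push M push   [S → old eats]
old eats M push M push M push ⇒ old eats north eats push push M push M push   [M → north eats push]
old eats north eats push push M push M push ⇒ old eats north eats push push tree tree push M push   [M → tree tree]
old eats north eats push push tree tree push M push ⇒ old eats north eats push push tree tree push tree tree push   [M → tree tree]

S ⇒ S M push ⇒ S M push M push ⇒ S M push M push M push ⇒ old eats M push M push M push ⇒ old eats north eats push push M push M push ⇒ old eats north eats push push tree tree push M push ⇒ old eats north eats push push tree tree push tree tree push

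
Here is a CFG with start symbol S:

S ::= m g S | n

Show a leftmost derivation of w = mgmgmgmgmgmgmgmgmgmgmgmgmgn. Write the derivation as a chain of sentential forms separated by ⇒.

S ⇒ mgS ⇒ mgmgS ⇒ mgmgmgS ⇒ mgmgmgmgS ⇒ mgmgmgmgmgS ⇒ mgmgmgmgmgmgS ⇒ mgmgmgmgmgmgmgS ⇒ mgmgmgmgmgmgmgmgS ⇒ mgmgmgmgmgmgmgmgmgS ⇒ mgmgmgmgmgmgmgmgmgmgS ⇒ mgmgmgmgmgmgmgmgmgmgmgS ⇒ mgmgmgmgmgmgmgmgmgmgmgmgS ⇒ mgmgmgmgmgmgmgmgmgmgmgmgmgS ⇒ mgmgmgmgmgmgmgmgmgmgmgmgmgn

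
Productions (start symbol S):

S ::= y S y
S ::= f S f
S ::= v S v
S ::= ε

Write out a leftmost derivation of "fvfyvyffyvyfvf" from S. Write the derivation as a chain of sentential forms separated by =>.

S=>fSf=>fvSvf=>fvfSfvf=>fvfySyfvf=>fvfyvSvyfvf=>fvfyvySyvyfvf=>fvfyvyfSfyvyfvf=>fvfyvyffyvyfvf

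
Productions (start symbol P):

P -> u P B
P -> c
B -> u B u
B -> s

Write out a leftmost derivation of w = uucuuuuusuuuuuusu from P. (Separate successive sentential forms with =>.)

P => uPB   [P -> u P B]
uPB => uuPBB   [P -> u P B]
uuPBB => uucBB   [P -> c]
uucBB => uucuBuB   [B -> u B u]
uucuBuB => uucuuBuuB   [B -> u B u]
uucuuBuuB => uucuuuBuuuB   [B -> u B u]
uucuuuBuuuB => uucuuuuBuuuuB   [B -> u B u]
uucuuuuBuuuuB => uucuuuuuBuuuuuB   [B -> u B u]
uucuuuuuBuuuuuB => uucuuuuusuuuuuB   [B -> s]
uucuuuuusuuuuuB => uucuuuuusuuuuuuBu   [B -> u B u]
uucuuuuusuuuuuuBu => uucuuuuusuuuuuusu   [B -> s]

P=>uPB=>uuPBB=>uucBB=>uucuBuB=>uucuuBuuB=>uucuuuBuuuB=>uucuuuuBuuuuB=>uucuuuuuBuuuuuB=>uucuuuuusuuuuuB=>uucuuuuusuuuuuuBu=>uucuuuuusuuuuuusu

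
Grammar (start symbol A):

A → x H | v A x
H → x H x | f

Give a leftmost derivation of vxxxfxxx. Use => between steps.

A => vAx   [A → v A x]
vAx => vxHx   [A → x H]
vxHx => vxxHxx   [H → x H x]
vxxHxx => vxxxHxxx   [H → x H x]
vxxxHxxx => vxxxfxxx   [H → f]

A => vAx => vxHx => vxxHxx => vxxxHxxx => vxxxfxxx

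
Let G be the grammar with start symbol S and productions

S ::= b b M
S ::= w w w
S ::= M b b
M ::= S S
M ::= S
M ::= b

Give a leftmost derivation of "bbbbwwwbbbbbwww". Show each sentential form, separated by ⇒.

S ⇒ bbM ⇒ bbSS ⇒ bbMbbS ⇒ bbSbbS ⇒ bbbbMbbS ⇒ bbbbSSbbS ⇒ bbbbwwwSbbS ⇒ bbbbwwwbbMbbS ⇒ bbbbwwwbbbbbS ⇒ bbbbwwwbbbbbwww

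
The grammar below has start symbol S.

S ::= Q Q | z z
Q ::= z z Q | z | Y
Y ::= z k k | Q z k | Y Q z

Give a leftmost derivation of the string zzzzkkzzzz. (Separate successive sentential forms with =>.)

S => QQ => zQ => zzzQ => zzzY => zzzYQz => zzzYQzQz => zzzzkkQzQz => zzzzkkzzQz => zzzzkkzzzz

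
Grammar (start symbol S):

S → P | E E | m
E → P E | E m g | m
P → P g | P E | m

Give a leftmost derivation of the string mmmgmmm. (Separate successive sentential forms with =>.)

S => EE => PEE => mEE => mPEE => mPEEE => mPgEEE => mPEgEEE => mmEgEEE => mmmgEEE => mmmgmEE => mmmgmmE => mmmgmmm

S => EE   [S → E E]
EE => PEE   [E → P E]
PEE => mEE   [P → m]
mEE => mPEE   [E → P E]
mPEE => mPEEE   [P → P E]
mPEEE => mPgEEE   [P → P g]
mPgEEE => mPEgEEE   [P → P E]
mPEgEEE => mmEgEEE   [P → m]
mmEgEEE => mmmgEEE   [E → m]
mmmgEEE => mmmgmEE   [E → m]
mmmgmEE => mmmgmmE   [E → m]
mmmgmmE => mmmgmmm   [E → m]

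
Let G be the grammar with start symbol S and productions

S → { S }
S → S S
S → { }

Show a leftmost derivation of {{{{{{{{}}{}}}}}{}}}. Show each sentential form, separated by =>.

S => {S}   [S → { S }]
{S} => {{S}}   [S → { S }]
{{S}} => {{SS}}   [S → S S]
{{SS}} => {{{S}S}}   [S → { S }]
{{{S}S}} => {{{{S}}S}}   [S → { S }]
{{{{S}}S}} => {{{{{S}}}S}}   [S → { S }]
{{{{{S}}}S}} => {{{{{{S}}}}S}}   [S → { S }]
{{{{{{S}}}}S}} => {{{{{{SS}}}}S}}   [S → S S]
{{{{{{SS}}}}S}} => {{{{{{{S}S}}}}S}}   [S → { S }]
{{{{{{{S}S}}}}S}} => {{{{{{{{}}S}}}}S}}   [S → { }]
{{{{{{{{}}S}}}}S}} => {{{{{{{{}}{}}}}}S}}   [S → { }]
{{{{{{{{}}{}}}}}S}} => {{{{{{{{}}{}}}}}{}}}   [S → { }]

S=>{S}=>{{S}}=>{{SS}}=>{{{S}S}}=>{{{{S}}S}}=>{{{{{S}}}S}}=>{{{{{{S}}}}S}}=>{{{{{{SS}}}}S}}=>{{{{{{{S}S}}}}S}}=>{{{{{{{{}}S}}}}S}}=>{{{{{{{{}}{}}}}}S}}=>{{{{{{{{}}{}}}}}{}}}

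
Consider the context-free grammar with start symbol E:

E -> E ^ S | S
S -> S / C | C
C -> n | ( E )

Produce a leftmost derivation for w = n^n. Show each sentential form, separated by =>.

E => E^S => S^S => C^S => n^S => n^C => n^n

E => E^S   [E -> E ^ S]
E^S => S^S   [E -> S]
S^S => C^S   [S -> C]
C^S => n^S   [C -> n]
n^S => n^C   [S -> C]
n^C => n^n   [C -> n]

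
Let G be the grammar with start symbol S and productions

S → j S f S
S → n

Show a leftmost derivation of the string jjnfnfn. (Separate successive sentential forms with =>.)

S => jSfS => jjSfSfS => jjnfSfS => jjnfnfS => jjnfnfn

S => jSfS   [S → j S f S]
jSfS => jjSfSfS   [S → j S f S]
jjSfSfS => jjnfSfS   [S → n]
jjnfSfS => jjnfnfS   [S → n]
jjnfnfS => jjnfnfn   [S → n]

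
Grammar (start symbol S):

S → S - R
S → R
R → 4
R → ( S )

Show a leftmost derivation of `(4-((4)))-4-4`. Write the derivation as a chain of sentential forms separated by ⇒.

S ⇒ S-R ⇒ S-R-R ⇒ R-R-R ⇒ (S)-R-R ⇒ (S-R)-R-R ⇒ (R-R)-R-R ⇒ (4-R)-R-R ⇒ (4-(S))-R-R ⇒ (4-(R))-R-R ⇒ (4-((S)))-R-R ⇒ (4-((R)))-R-R ⇒ (4-((4)))-R-R ⇒ (4-((4)))-4-R ⇒ (4-((4)))-4-4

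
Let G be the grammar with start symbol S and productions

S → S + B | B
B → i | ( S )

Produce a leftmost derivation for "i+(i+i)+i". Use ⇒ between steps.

S ⇒ S+B ⇒ S+B+B ⇒ B+B+B ⇒ i+B+B ⇒ i+(S)+B ⇒ i+(S+B)+B ⇒ i+(B+B)+B ⇒ i+(i+B)+B ⇒ i+(i+i)+B ⇒ i+(i+i)+i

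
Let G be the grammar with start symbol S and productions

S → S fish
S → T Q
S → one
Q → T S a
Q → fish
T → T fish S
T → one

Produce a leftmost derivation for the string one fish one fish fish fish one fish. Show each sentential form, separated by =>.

S => T Q => T fish S Q => T fish S fish S Q => one fish S fish S Q => one fish S fish fish S Q => one fish T Q fish fish S Q => one fish one Q fish fish S Q => one fish one fish fish fish S Q => one fish one fish fish fish one Q => one fish one fish fish fish one fish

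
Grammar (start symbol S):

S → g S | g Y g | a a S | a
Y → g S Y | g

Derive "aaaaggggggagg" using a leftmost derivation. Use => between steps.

S => aaS => aaaaS => aaaagS => aaaaggS => aaaagggS => aaaaggggYg => aaaagggggSYg => aaaaggggggSYg => aaaaggggggaYg => aaaaggggggagg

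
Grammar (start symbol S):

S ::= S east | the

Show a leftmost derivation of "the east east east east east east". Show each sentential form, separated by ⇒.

S ⇒ S east   [S ::= S east]
S east ⇒ S east east   [S ::= S east]
S east east ⇒ S east east east   [S ::= S east]
S east east east ⇒ S east east east east   [S ::= S east]
S east east east east ⇒ S east east east east east   [S ::= S east]
S east east east east east ⇒ S east east east east east east   [S ::= S east]
S east east east east east east ⇒ the east east east east east east   [S ::= the]

S ⇒ S east ⇒ S east east ⇒ S east east east ⇒ S east east east east ⇒ S east east east east east ⇒ S east east east east east east ⇒ the east east east east east east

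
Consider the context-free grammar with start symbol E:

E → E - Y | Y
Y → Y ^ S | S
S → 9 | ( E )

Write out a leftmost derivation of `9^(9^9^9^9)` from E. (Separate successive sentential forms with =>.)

E => Y => Y^S => S^S => 9^S => 9^(E) => 9^(Y) => 9^(Y^S) => 9^(Y^S^S) => 9^(Y^S^S^S) => 9^(S^S^S^S) => 9^(9^S^S^S) => 9^(9^9^S^S) => 9^(9^9^9^S) => 9^(9^9^9^9)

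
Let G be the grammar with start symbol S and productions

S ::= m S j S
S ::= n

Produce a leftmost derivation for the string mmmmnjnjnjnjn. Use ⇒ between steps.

S ⇒ mSjS ⇒ mmSjSjS ⇒ mmmSjSjSjS ⇒ mmmmSjSjSjSjS ⇒ mmmmnjSjSjSjS ⇒ mmmmnjnjSjSjS ⇒ mmmmnjnjnjSjS ⇒ mmmmnjnjnjnjS ⇒ mmmmnjnjnjnjn

S ⇒ mSjS   [S ::= m S j S]
mSjS ⇒ mmSjSjS   [S ::= m S j S]
mmSjSjS ⇒ mmmSjSjSjS   [S ::= m S j S]
mmmSjSjSjS ⇒ mmmmSjSjSjSjS   [S ::= m S j S]
mmmmSjSjSjSjS ⇒ mmmmnjSjSjSjS   [S ::= n]
mmmmnjSjSjSjS ⇒ mmmmnjnjSjSjS   [S ::= n]
mmmmnjnjSjSjS ⇒ mmmmnjnjnjSjS   [S ::= n]
mmmmnjnjnjSjS ⇒ mmmmnjnjnjnjS   [S ::= n]
mmmmnjnjnjnjS ⇒ mmmmnjnjnjnjn   [S ::= n]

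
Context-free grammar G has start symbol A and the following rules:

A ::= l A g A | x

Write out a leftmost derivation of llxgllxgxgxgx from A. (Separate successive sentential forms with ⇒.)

A ⇒ lAgA   [A ::= l A g A]
lAgA ⇒ llAgAgA   [A ::= l A g A]
llAgAgA ⇒ llxgAgA   [A ::= x]
llxgAgA ⇒ llxglAgAgA   [A ::= l A g A]
llxglAgAgA ⇒ llxgllAgAgAgA   [A ::= l A g A]
llxgllAgAgAgA ⇒ llxgllxgAgAgA   [A ::= x]
llxgllxgAgAgA ⇒ llxgllxgxgAgA   [A ::= x]
llxgllxgxgAgA ⇒ llxgllxgxgxgA   [A ::= x]
llxgllxgxgxgA ⇒ llxgllxgxgxgx   [A ::= x]

A⇒lAgA⇒llAgAgA⇒llxgAgA⇒llxglAgAgA⇒llxgllAgAgAgA⇒llxgllxgAgAgA⇒llxgllxgxgAgA⇒llxgllxgxgxgA⇒llxgllxgxgxgx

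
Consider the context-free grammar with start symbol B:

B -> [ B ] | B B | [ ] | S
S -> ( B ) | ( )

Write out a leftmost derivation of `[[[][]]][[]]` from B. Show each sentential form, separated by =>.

B=>BB=>[B]B=>[[B]]B=>[[BB]]B=>[[[]B]]B=>[[[][]]]B=>[[[][]]][B]=>[[[][]]][[]]

B => BB   [B -> B B]
BB => [B]B   [B -> [ B ]]
[B]B => [[B]]B   [B -> [ B ]]
[[B]]B => [[BB]]B   [B -> B B]
[[BB]]B => [[[]B]]B   [B -> [ ]]
[[[]B]]B => [[[][]]]B   [B -> [ ]]
[[[][]]]B => [[[][]]][B]   [B -> [ B ]]
[[[][]]][B] => [[[][]]][[]]   [B -> [ ]]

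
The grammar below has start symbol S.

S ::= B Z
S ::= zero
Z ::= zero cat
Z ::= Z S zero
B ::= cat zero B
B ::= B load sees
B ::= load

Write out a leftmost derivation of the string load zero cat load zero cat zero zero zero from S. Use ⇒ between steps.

S ⇒ B Z   [S ::= B Z]
B Z ⇒ load Z   [B ::= load]
load Z ⇒ load Z S zero   [Z ::= Z S zero]
load Z S zero ⇒ load zero cat S zero   [Z ::= zero cat]
load zero cat S zero ⇒ load zero cat B Z zero   [S ::= B Z]
load zero cat B Z zero ⇒ load zero cat load Z zero   [B ::= load]
load zero cat load Z zero ⇒ load zero cat load Z S zero zero   [Z ::= Z S zero]
load zero cat load Z S zero zero ⇒ load zero cat load zero cat S zero zero   [Z ::= zero cat]
load zero cat load zero cat S zero zero ⇒ load zero cat load zero cat zero zero zero   [S ::= zero]

S ⇒ B Z ⇒ load Z ⇒ load Z S zero ⇒ load zero cat S zero ⇒ load zero cat B Z zero ⇒ load zero cat load Z zero ⇒ load zero cat load Z S zero zero ⇒ load zero cat load zero cat S zero zero ⇒ load zero cat load zero cat zero zero zero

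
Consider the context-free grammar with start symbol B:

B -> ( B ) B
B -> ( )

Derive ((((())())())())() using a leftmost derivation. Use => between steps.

B=>(B)B=>((B)B)B=>(((B)B)B)B=>((((B)B)B)B)B=>((((())B)B)B)B=>((((())())B)B)B=>((((())())())B)B=>((((())())())())B=>((((())())())())()

B => (B)B   [B -> ( B ) B]
(B)B => ((B)B)B   [B -> ( B ) B]
((B)B)B => (((B)B)B)B   [B -> ( B ) B]
(((B)B)B)B => ((((B)B)B)B)B   [B -> ( B ) B]
((((B)B)B)B)B => ((((())B)B)B)B   [B -> ( )]
((((())B)B)B)B => ((((())())B)B)B   [B -> ( )]
((((())())B)B)B => ((((())())())B)B   [B -> ( )]
((((())())())B)B => ((((())())())())B   [B -> ( )]
((((())())())())B => ((((())())())())()   [B -> ( )]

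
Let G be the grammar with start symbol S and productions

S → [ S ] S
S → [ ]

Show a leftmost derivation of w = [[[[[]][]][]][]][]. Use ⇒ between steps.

S ⇒ [S]S ⇒ [[S]S]S ⇒ [[[S]S]S]S ⇒ [[[[S]S]S]S]S ⇒ [[[[[]]S]S]S]S ⇒ [[[[[]][]]S]S]S ⇒ [[[[[]][]][]]S]S ⇒ [[[[[]][]][]][]]S ⇒ [[[[[]][]][]][]][]

S ⇒ [S]S   [S → [ S ] S]
[S]S ⇒ [[S]S]S   [S → [ S ] S]
[[S]S]S ⇒ [[[S]S]S]S   [S → [ S ] S]
[[[S]S]S]S ⇒ [[[[S]S]S]S]S   [S → [ S ] S]
[[[[S]S]S]S]S ⇒ [[[[[]]S]S]S]S   [S → [ ]]
[[[[[]]S]S]S]S ⇒ [[[[[]][]]S]S]S   [S → [ ]]
[[[[[]][]]S]S]S ⇒ [[[[[]][]][]]S]S   [S → [ ]]
[[[[[]][]][]]S]S ⇒ [[[[[]][]][]][]]S   [S → [ ]]
[[[[[]][]][]][]]S ⇒ [[[[[]][]][]][]][]   [S → [ ]]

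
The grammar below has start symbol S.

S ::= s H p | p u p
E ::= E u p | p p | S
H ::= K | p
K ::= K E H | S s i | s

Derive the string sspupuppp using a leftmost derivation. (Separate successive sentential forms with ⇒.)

S ⇒ sHp ⇒ sKp ⇒ sKEHp ⇒ ssEHp ⇒ ssEupHp ⇒ ssSupHp ⇒ sspupupHp ⇒ sspupuppp

S ⇒ sHp   [S ::= s H p]
sHp ⇒ sKp   [H ::= K]
sKp ⇒ sKEHp   [K ::= K E H]
sKEHp ⇒ ssEHp   [K ::= s]
ssEHp ⇒ ssEupHp   [E ::= E u p]
ssEupHp ⇒ ssSupHp   [E ::= S]
ssSupHp ⇒ sspupupHp   [S ::= p u p]
sspupupHp ⇒ sspupuppp   [H ::= p]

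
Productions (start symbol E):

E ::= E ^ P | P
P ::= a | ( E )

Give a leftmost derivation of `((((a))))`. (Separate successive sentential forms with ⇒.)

E ⇒ P   [E ::= P]
P ⇒ (E)   [P ::= ( E )]
(E) ⇒ (P)   [E ::= P]
(P) ⇒ ((E))   [P ::= ( E )]
((E)) ⇒ ((P))   [E ::= P]
((P)) ⇒ (((E)))   [P ::= ( E )]
(((E))) ⇒ (((P)))   [E ::= P]
(((P))) ⇒ ((((E))))   [P ::= ( E )]
((((E)))) ⇒ ((((P))))   [E ::= P]
((((P)))) ⇒ ((((a))))   [P ::= a]

E⇒P⇒(E)⇒(P)⇒((E))⇒((P))⇒(((E)))⇒(((P)))⇒((((E))))⇒((((P))))⇒((((a))))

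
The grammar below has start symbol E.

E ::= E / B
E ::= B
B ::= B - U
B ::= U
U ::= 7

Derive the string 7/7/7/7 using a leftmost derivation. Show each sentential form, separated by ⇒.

E⇒E/B⇒E/B/B⇒E/B/B/B⇒B/B/B/B⇒U/B/B/B⇒7/B/B/B⇒7/U/B/B⇒7/7/B/B⇒7/7/U/B⇒7/7/7/B⇒7/7/7/U⇒7/7/7/7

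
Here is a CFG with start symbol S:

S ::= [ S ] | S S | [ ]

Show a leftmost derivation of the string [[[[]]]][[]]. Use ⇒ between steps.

S ⇒ SS ⇒ [S]S ⇒ [[S]]S ⇒ [[[S]]]S ⇒ [[[[]]]]S ⇒ [[[[]]]][S] ⇒ [[[[]]]][[]]

S ⇒ SS   [S ::= S S]
SS ⇒ [S]S   [S ::= [ S ]]
[S]S ⇒ [[S]]S   [S ::= [ S ]]
[[S]]S ⇒ [[[S]]]S   [S ::= [ S ]]
[[[S]]]S ⇒ [[[[]]]]S   [S ::= [ ]]
[[[[]]]]S ⇒ [[[[]]]][S]   [S ::= [ S ]]
[[[[]]]][S] ⇒ [[[[]]]][[]]   [S ::= [ ]]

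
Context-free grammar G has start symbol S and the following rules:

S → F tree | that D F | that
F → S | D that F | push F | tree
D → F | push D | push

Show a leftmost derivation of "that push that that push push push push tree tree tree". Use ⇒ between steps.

S ⇒ that D F ⇒ that F F ⇒ that D that F F ⇒ that push that F F ⇒ that push that S F ⇒ that push that F tree F ⇒ that push that S tree F ⇒ that push that that D F tree F ⇒ that push that that push D F tree F ⇒ that push that that push push F tree F ⇒ that push that that push push push F tree F ⇒ that push that that push push push push F tree F ⇒ that push that that push push push push tree tree F ⇒ that push that that push push push push tree tree tree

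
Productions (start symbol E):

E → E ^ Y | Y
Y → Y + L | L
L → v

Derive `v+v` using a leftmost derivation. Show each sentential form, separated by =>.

E => Y   [E → Y]
Y => Y+L   [Y → Y + L]
Y+L => L+L   [Y → L]
L+L => v+L   [L → v]
v+L => v+v   [L → v]

E => Y => Y+L => L+L => v+L => v+v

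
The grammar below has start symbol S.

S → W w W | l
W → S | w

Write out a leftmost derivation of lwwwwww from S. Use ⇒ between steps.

S⇒WwW⇒SwW⇒WwWwW⇒SwWwW⇒lwWwW⇒lwSwW⇒lwWwWwW⇒lwwwWwW⇒lwwwwwW⇒lwwwwww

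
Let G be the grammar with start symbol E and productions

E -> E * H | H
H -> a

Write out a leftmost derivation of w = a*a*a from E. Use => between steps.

E => E*H   [E -> E * H]
E*H => E*H*H   [E -> E * H]
E*H*H => H*H*H   [E -> H]
H*H*H => a*H*H   [H -> a]
a*H*H => a*a*H   [H -> a]
a*a*H => a*a*a   [H -> a]

E=>E*H=>E*H*H=>H*H*H=>a*H*H=>a*a*H=>a*a*a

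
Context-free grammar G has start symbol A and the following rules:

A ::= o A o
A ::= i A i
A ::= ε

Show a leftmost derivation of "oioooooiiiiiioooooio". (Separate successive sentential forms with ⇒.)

A ⇒ oAo   [A ::= o A o]
oAo ⇒ oiAio   [A ::= i A i]
oiAio ⇒ oioAoio   [A ::= o A o]
oioAoio ⇒ oiooAooio   [A ::= o A o]
oiooAooio ⇒ oioooAoooio   [A ::= o A o]
oioooAoooio ⇒ oiooooAooooio   [A ::= o A o]
oiooooAooooio ⇒ oioooooAoooooio   [A ::= o A o]
oioooooAoooooio ⇒ oioooooiAioooooio   [A ::= i A i]
oioooooiAioooooio ⇒ oioooooiiAiioooooio   [A ::= i A i]
oioooooiiAiioooooio ⇒ oioooooiiiAiiioooooio   [A ::= i A i]
oioooooiiiAiiioooooio ⇒ oioooooiiiiiioooooio   [A ::= ε]

A⇒oAo⇒oiAio⇒oioAoio⇒oiooAooio⇒oioooAoooio⇒oiooooAooooio⇒oioooooAoooooio⇒oioooooiAioooooio⇒oioooooiiAiioooooio⇒oioooooiiiAiiioooooio⇒oioooooiiiiiioooooio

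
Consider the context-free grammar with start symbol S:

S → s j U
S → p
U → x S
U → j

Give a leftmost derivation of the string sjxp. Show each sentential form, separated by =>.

S => sjU   [S → s j U]
sjU => sjxS   [U → x S]
sjxS => sjxp   [S → p]

S => sjU => sjxS => sjxp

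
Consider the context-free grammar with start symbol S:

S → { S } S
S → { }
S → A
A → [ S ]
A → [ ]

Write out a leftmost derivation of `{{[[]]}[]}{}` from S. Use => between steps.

S=>{S}S=>{{S}S}S=>{{A}S}S=>{{[S]}S}S=>{{[A]}S}S=>{{[[]]}S}S=>{{[[]]}A}S=>{{[[]]}[]}S=>{{[[]]}[]}{}

S => {S}S   [S → { S } S]
{S}S => {{S}S}S   [S → { S } S]
{{S}S}S => {{A}S}S   [S → A]
{{A}S}S => {{[S]}S}S   [A → [ S ]]
{{[S]}S}S => {{[A]}S}S   [S → A]
{{[A]}S}S => {{[[]]}S}S   [A → [ ]]
{{[[]]}S}S => {{[[]]}A}S   [S → A]
{{[[]]}A}S => {{[[]]}[]}S   [A → [ ]]
{{[[]]}[]}S => {{[[]]}[]}{}   [S → { }]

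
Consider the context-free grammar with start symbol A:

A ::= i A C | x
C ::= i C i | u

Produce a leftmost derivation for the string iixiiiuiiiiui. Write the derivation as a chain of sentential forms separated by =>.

A => iAC => iiACC => iixCC => iixiCiC => iixiiCiiC => iixiiiCiiiC => iixiiiuiiiC => iixiiiuiiiiCi => iixiiiuiiiiui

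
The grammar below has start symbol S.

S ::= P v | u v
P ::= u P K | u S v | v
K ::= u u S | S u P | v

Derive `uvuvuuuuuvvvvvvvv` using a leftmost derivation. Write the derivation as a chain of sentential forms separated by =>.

S => Pv => uPKv => uvKv => uvSuPv => uvuvuPv => uvuvuuSvv => uvuvuuPvvv => uvuvuuuPKvvv => uvuvuuuuPKKvvv => uvuvuuuuuSvKKvvv => uvuvuuuuuPvvKKvvv => uvuvuuuuuvvvKKvvv => uvuvuuuuuvvvvKvvv => uvuvuuuuuvvvvvvvv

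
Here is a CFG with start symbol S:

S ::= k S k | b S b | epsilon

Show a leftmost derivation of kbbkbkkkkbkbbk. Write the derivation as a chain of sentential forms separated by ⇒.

S⇒kSk⇒kbSbk⇒kbbSbbk⇒kbbkSkbbk⇒kbbkbSbkbbk⇒kbbkbkSkbkbbk⇒kbbkbkkSkkbkbbk⇒kbbkbkkkkbkbbk

S ⇒ kSk   [S ::= k S k]
kSk ⇒ kbSbk   [S ::= b S b]
kbSbk ⇒ kbbSbbk   [S ::= b S b]
kbbSbbk ⇒ kbbkSkbbk   [S ::= k S k]
kbbkSkbbk ⇒ kbbkbSbkbbk   [S ::= b S b]
kbbkbSbkbbk ⇒ kbbkbkSkbkbbk   [S ::= k S k]
kbbkbkSkbkbbk ⇒ kbbkbkkSkkbkbbk   [S ::= k S k]
kbbkbkkSkkbkbbk ⇒ kbbkbkkkkbkbbk   [S ::= epsilon]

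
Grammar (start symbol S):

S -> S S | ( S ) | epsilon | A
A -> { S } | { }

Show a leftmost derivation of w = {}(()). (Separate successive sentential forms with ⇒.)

S⇒SS⇒AS⇒{}S⇒{}(S)⇒{}((S))⇒{}(())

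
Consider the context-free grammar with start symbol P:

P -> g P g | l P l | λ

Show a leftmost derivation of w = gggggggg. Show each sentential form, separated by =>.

P => gPg   [P -> g P g]
gPg => ggPgg   [P -> g P g]
ggPgg => gggPggg   [P -> g P g]
gggPggg => ggggPgggg   [P -> g P g]
ggggPgggg => gggggggg   [P -> λ]

P => gPg => ggPgg => gggPggg => ggggPgggg => gggggggg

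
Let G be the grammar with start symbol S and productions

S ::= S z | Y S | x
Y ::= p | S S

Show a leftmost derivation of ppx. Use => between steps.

S => YS => pS => pYS => ppS => ppx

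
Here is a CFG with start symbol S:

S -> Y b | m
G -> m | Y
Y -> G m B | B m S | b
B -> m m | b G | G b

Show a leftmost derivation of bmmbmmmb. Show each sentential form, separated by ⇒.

S ⇒ Yb   [S -> Y b]
Yb ⇒ BmSb   [Y -> B m S]
BmSb ⇒ bGmSb   [B -> b G]
bGmSb ⇒ bYmSb   [G -> Y]
bYmSb ⇒ bGmBmSb   [Y -> G m B]
bGmBmSb ⇒ bmmBmSb   [G -> m]
bmmBmSb ⇒ bmmbGmSb   [B -> b G]
bmmbGmSb ⇒ bmmbmmSb   [G -> m]
bmmbmmSb ⇒ bmmbmmmb   [S -> m]

S ⇒ Yb ⇒ BmSb ⇒ bGmSb ⇒ bYmSb ⇒ bGmBmSb ⇒ bmmBmSb ⇒ bmmbGmSb ⇒ bmmbmmSb ⇒ bmmbmmmb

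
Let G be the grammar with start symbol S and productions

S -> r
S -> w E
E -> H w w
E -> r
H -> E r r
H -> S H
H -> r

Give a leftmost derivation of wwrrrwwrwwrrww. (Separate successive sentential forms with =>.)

S => wE   [S -> w E]
wE => wHww   [E -> H w w]
wHww => wErrww   [H -> E r r]
wErrww => wHwwrrww   [E -> H w w]
wHwwrrww => wSHwwrrww   [H -> S H]
wSHwwrrww => wwEHwwrrww   [S -> w E]
wwEHwwrrww => wwHwwHwwrrww   [E -> H w w]
wwHwwHwwrrww => wwErrwwHwwrrww   [H -> E r r]
wwErrwwHwwrrww => wwrrrwwHwwrrww   [E -> r]
wwrrrwwHwwrrww => wwrrrwwrwwrrww   [H -> r]

S=>wE=>wHww=>wErrww=>wHwwrrww=>wSHwwrrww=>wwEHwwrrww=>wwHwwHwwrrww=>wwErrwwHwwrrww=>wwrrrwwHwwrrww=>wwrrrwwrwwrrww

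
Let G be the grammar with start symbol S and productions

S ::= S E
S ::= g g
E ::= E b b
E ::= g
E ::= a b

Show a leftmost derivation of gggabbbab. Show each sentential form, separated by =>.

S => SE => SEE => SEEE => ggEEE => gggEE => gggEbbE => gggabbbE => gggabbbab

S => SE   [S ::= S E]
SE => SEE   [S ::= S E]
SEE => SEEE   [S ::= S E]
SEEE => ggEEE   [S ::= g g]
ggEEE => gggEE   [E ::= g]
gggEE => gggEbbE   [E ::= E b b]
gggEbbE => gggabbbE   [E ::= a b]
gggabbbE => gggabbbab   [E ::= a b]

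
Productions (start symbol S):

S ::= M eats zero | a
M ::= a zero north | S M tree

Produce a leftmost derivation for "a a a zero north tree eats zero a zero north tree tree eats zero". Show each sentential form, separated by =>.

S => M eats zero => S M tree eats zero => a M tree eats zero => a S M tree tree eats zero => a M eats zero M tree tree eats zero => a S M tree eats zero M tree tree eats zero => a a M tree eats zero M tree tree eats zero => a a a zero north tree eats zero M tree tree eats zero => a a a zero north tree eats zero a zero north tree tree eats zero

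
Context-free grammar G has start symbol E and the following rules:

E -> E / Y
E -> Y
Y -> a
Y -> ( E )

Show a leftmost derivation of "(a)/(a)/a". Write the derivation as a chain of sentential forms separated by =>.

E => E/Y => E/Y/Y => Y/Y/Y => (E)/Y/Y => (Y)/Y/Y => (a)/Y/Y => (a)/(E)/Y => (a)/(Y)/Y => (a)/(a)/Y => (a)/(a)/a

E => E/Y   [E -> E / Y]
E/Y => E/Y/Y   [E -> E / Y]
E/Y/Y => Y/Y/Y   [E -> Y]
Y/Y/Y => (E)/Y/Y   [Y -> ( E )]
(E)/Y/Y => (Y)/Y/Y   [E -> Y]
(Y)/Y/Y => (a)/Y/Y   [Y -> a]
(a)/Y/Y => (a)/(E)/Y   [Y -> ( E )]
(a)/(E)/Y => (a)/(Y)/Y   [E -> Y]
(a)/(Y)/Y => (a)/(a)/Y   [Y -> a]
(a)/(a)/Y => (a)/(a)/a   [Y -> a]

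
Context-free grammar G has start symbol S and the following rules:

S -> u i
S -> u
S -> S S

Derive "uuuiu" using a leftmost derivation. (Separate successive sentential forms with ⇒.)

S ⇒ SS ⇒ SSS ⇒ SSSS ⇒ uSSS ⇒ uuSS ⇒ uuuiS ⇒ uuuiu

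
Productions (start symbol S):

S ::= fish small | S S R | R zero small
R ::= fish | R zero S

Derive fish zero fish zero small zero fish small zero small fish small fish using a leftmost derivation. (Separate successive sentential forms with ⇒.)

S ⇒ S S R   [S ::= S S R]
S S R ⇒ R zero small S R   [S ::= R zero small]
R zero small S R ⇒ R zero S zero small S R   [R ::= R zero S]
R zero S zero small S R ⇒ R zero S zero S zero small S R   [R ::= R zero S]
R zero S zero S zero small S R ⇒ fish zero S zero S zero small S R   [R ::= fish]
fish zero S zero S zero small S R ⇒ fish zero R zero small zero S zero small S R   [S ::= R zero small]
fish zero R zero small zero S zero small S R ⇒ fish zero fish zero small zero S zero small S R   [R ::= fish]
fish zero fish zero small zero S zero small S R ⇒ fish zero fish zero small zero fish small zero small S R   [S ::= fish small]
fish zero fish zero small zero fish small zero small S R ⇒ fish zero fish zero small zero fish small zero small fish small R   [S ::= fish small]
fish zero fish zero small zero fish small zero small fish small R ⇒ fish zero fish zero small zero fish small zero small fish small fish   [R ::= fish]

S ⇒ S S R ⇒ R zero small S R ⇒ R zero S zero small S R ⇒ R zero S zero S zero small S R ⇒ fish zero S zero S zero small S R ⇒ fish zero R zero small zero S zero small S R ⇒ fish zero fish zero small zero S zero small S R ⇒ fish zero fish zero small zero fish small zero small S R ⇒ fish zero fish zero small zero fish small zero small fish small R ⇒ fish zero fish zero small zero fish small zero small fish small fish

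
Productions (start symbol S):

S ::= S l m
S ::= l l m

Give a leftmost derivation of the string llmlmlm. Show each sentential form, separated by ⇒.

S⇒Slm⇒Slmlm⇒llmlmlm

S ⇒ Slm   [S ::= S l m]
Slm ⇒ Slmlm   [S ::= S l m]
Slmlm ⇒ llmlmlm   [S ::= l l m]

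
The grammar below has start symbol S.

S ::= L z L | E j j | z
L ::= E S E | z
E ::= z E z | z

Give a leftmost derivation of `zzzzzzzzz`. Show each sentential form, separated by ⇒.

S ⇒ LzL ⇒ zzL ⇒ zzESE ⇒ zzzEzSE ⇒ zzzzEzzSE ⇒ zzzzzzzSE ⇒ zzzzzzzzE ⇒ zzzzzzzzz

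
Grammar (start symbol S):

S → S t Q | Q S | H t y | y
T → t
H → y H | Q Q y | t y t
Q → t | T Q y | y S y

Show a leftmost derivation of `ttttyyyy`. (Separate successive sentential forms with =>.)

S => QS   [S → Q S]
QS => TQyS   [Q → T Q y]
TQyS => tQyS   [T → t]
tQyS => tTQyyS   [Q → T Q y]
tTQyyS => ttQyyS   [T → t]
ttQyyS => ttTQyyyS   [Q → T Q y]
ttTQyyyS => tttQyyyS   [T → t]
tttQyyyS => ttttyyyS   [Q → t]
ttttyyyS => ttttyyyy   [S → y]

S=>QS=>TQyS=>tQyS=>tTQyyS=>ttQyyS=>ttTQyyyS=>tttQyyyS=>ttttyyyS=>ttttyyyy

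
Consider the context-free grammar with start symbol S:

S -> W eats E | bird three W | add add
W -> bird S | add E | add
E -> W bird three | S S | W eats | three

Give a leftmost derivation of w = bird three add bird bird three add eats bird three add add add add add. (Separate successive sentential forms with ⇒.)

S ⇒ bird three W ⇒ bird three add E ⇒ bird three add S S ⇒ bird three add W eats E S ⇒ bird three add bird S eats E S ⇒ bird three add bird bird three W eats E S ⇒ bird three add bird bird three add eats E S ⇒ bird three add bird bird three add eats S S S ⇒ bird three add bird bird three add eats bird three W S S ⇒ bird three add bird bird three add eats bird three add S S ⇒ bird three add bird bird three add eats bird three add add add S ⇒ bird three add bird bird three add eats bird three add add add add add

S ⇒ bird three W   [S -> bird three W]
bird three W ⇒ bird three add E   [W -> add E]
bird three add E ⇒ bird three add S S   [E -> S S]
bird three add S S ⇒ bird three add W eats E S   [S -> W eats E]
bird three add W eats E S ⇒ bird three add bird S eats E S   [W -> bird S]
bird three add bird S eats E S ⇒ bird three add bird bird three W eats E S   [S -> bird three W]
bird three add bird bird three W eats E S ⇒ bird three add bird bird three add eats E S   [W -> add]
bird three add bird bird three add eats E S ⇒ bird three add bird bird three add eats S S S   [E -> S S]
bird three add bird bird three add eats S S S ⇒ bird three add bird bird three add eats bird three W S S   [S -> bird three W]
bird three add bird bird three add eats bird three W S S ⇒ bird three add bird bird three add eats bird three add S S   [W -> add]
bird three add bird bird three add eats bird three add S S ⇒ bird three add bird bird three add eats bird three add add add S   [S -> add add]
bird three add bird bird three add eats bird three add add add S ⇒ bird three add bird bird three add eats bird three add add add add add   [S -> add add]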